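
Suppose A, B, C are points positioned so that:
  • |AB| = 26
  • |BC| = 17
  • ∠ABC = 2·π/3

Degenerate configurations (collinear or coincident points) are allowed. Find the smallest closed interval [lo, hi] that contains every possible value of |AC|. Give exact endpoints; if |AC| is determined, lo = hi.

|AC| = √(1407)  (≈ 37.5100)

|AB| ∈ {26}
|BC| ∈ {17}
|AC| ∈ {√(1407)}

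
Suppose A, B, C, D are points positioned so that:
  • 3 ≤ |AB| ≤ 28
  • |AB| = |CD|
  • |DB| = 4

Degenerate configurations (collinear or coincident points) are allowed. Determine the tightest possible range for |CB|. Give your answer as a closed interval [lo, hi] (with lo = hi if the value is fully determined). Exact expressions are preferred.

|CB| ∈ [0, 32]  (≈ [0.0000, 32.0000])

|AB| ∈ [3, 28]
|BD| ∈ {4}
|CD| ∈ [3, 28]
|AD| ∈ [0, 32]
|BC| ∈ [0, 32]
|AC| ∈ [0, 60]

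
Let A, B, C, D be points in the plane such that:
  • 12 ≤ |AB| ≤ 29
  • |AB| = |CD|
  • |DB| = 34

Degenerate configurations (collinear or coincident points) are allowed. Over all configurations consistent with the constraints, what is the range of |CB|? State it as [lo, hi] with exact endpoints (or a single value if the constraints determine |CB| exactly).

|CB| ∈ [5, 63]  (≈ [5.0000, 63.0000])

|AB| ∈ [12, 29]
|BD| ∈ {34}
|CD| ∈ [12, 29]
|AD| ∈ [5, 63]
|BC| ∈ [5, 63]
|AC| ∈ [0, 92]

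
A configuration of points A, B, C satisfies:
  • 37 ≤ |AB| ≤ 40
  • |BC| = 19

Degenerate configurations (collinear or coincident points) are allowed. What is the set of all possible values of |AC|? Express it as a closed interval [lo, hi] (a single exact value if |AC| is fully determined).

|AB| ∈ [37, 40]
|BC| ∈ {19}
|AC| ∈ [18, 59]

|AC| ∈ [18, 59]  (≈ [18.0000, 59.0000])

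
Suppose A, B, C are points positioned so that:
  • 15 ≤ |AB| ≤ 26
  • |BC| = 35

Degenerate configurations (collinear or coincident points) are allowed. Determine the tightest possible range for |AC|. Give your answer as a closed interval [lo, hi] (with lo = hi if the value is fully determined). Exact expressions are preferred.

|AB| ∈ [15, 26]
|BC| ∈ {35}
|AC| ∈ [9, 61]

|AC| ∈ [9, 61]  (≈ [9.0000, 61.0000])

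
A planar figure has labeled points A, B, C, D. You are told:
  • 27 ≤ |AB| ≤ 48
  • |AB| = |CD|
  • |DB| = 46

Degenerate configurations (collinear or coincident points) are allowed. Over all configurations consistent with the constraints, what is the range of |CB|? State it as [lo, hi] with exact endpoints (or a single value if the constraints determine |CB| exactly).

|CB| ∈ [0, 94]  (≈ [0.0000, 94.0000])

|AB| ∈ [27, 48]
|BD| ∈ {46}
|CD| ∈ [27, 48]
|AD| ∈ [0, 94]
|BC| ∈ [0, 94]
|AC| ∈ [0, 142]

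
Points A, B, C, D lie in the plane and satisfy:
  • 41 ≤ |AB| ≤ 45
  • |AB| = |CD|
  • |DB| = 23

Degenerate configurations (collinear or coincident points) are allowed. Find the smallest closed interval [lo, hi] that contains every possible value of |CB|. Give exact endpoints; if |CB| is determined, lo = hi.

|AB| ∈ [41, 45]
|BD| ∈ {23}
|CD| ∈ [41, 45]
|AD| ∈ [18, 68]
|BC| ∈ [18, 68]
|AC| ∈ [0, 113]

|CB| ∈ [18, 68]  (≈ [18.0000, 68.0000])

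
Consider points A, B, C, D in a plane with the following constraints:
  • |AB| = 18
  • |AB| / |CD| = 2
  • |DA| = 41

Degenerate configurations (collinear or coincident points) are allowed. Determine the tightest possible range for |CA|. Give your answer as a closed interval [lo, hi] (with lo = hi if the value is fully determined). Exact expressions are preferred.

|CA| ∈ [32, 50]  (≈ [32.0000, 50.0000])

|AB| ∈ {18}
|AD| ∈ {41}
|CD| ∈ {9}
|BD| ∈ [23, 59]
|AC| ∈ [32, 50]
|BC| ∈ [14, 68]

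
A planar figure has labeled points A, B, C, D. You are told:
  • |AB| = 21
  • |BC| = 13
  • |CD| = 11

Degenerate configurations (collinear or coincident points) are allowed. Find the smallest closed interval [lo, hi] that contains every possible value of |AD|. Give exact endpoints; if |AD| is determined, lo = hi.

|AD| ∈ [0, 45]  (≈ [0.0000, 45.0000])

|AB| ∈ {21}
|BC| ∈ {13}
|CD| ∈ {11}
|AC| ∈ [8, 34]
|BD| ∈ [2, 24]
|AD| ∈ [0, 45]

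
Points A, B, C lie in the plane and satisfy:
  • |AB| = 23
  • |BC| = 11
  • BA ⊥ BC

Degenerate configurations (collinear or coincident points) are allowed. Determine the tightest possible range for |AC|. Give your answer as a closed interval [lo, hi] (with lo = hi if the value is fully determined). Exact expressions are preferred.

|AB| ∈ {23}
|BC| ∈ {11}
|AC| ∈ {5·√(26)}

|AC| = 5·√(26)  (≈ 25.4951)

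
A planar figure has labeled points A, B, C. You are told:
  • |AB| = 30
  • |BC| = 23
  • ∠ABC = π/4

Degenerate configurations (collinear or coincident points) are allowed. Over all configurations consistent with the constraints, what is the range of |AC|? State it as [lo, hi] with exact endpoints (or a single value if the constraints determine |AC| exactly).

|AC| = √(1429 - 690·√(2))  (≈ 21.2883)

|AB| ∈ {30}
|BC| ∈ {23}
|AC| ∈ {√(1429 - 690·√(2))}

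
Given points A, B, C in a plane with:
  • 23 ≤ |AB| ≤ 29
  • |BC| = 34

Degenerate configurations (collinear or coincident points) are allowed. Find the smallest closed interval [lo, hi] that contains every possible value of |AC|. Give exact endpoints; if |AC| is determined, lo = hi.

|AB| ∈ [23, 29]
|BC| ∈ {34}
|AC| ∈ [5, 63]

|AC| ∈ [5, 63]  (≈ [5.0000, 63.0000])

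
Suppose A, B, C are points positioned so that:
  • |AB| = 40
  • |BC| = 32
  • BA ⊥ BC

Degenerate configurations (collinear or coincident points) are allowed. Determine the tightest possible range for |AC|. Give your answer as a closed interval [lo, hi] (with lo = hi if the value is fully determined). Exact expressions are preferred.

|AC| = 8·√(41)  (≈ 51.2250)

|AB| ∈ {40}
|BC| ∈ {32}
|AC| ∈ {8·√(41)}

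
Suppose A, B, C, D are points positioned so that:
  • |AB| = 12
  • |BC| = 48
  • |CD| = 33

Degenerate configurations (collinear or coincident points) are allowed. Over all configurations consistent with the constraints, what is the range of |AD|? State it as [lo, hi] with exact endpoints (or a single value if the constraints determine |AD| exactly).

|AD| ∈ [3, 93]  (≈ [3.0000, 93.0000])

|AB| ∈ {12}
|BC| ∈ {48}
|CD| ∈ {33}
|AC| ∈ [36, 60]
|BD| ∈ [15, 81]
|AD| ∈ [3, 93]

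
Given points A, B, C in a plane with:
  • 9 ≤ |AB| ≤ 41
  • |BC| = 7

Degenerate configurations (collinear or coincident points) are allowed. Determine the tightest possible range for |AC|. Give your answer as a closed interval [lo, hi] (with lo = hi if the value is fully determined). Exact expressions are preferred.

|AB| ∈ [9, 41]
|BC| ∈ {7}
|AC| ∈ [2, 48]

|AC| ∈ [2, 48]  (≈ [2.0000, 48.0000])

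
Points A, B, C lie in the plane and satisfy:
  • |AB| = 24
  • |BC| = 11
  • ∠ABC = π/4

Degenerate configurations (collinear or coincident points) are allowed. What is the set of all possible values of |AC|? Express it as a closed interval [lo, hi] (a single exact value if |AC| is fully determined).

|AC| = √(697 - 264·√(2))  (≈ 17.9902)

|AB| ∈ {24}
|BC| ∈ {11}
|AC| ∈ {√(697 - 264·√(2))}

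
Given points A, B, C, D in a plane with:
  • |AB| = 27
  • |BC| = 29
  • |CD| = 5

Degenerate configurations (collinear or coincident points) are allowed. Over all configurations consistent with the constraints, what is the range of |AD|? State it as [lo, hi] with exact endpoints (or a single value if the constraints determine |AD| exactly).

|AB| ∈ {27}
|BC| ∈ {29}
|CD| ∈ {5}
|AC| ∈ [2, 56]
|BD| ∈ [24, 34]
|AD| ∈ [0, 61]

|AD| ∈ [0, 61]  (≈ [0.0000, 61.0000])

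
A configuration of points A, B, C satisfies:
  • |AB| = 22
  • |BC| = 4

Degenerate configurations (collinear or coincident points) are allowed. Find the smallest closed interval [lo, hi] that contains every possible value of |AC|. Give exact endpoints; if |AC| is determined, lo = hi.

|AB| ∈ {22}
|BC| ∈ {4}
|AC| ∈ [18, 26]

|AC| ∈ [18, 26]  (≈ [18.0000, 26.0000])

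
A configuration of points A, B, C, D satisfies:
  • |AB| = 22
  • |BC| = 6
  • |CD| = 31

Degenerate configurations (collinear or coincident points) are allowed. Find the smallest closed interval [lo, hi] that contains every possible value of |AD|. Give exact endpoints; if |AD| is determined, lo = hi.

|AB| ∈ {22}
|BC| ∈ {6}
|CD| ∈ {31}
|AC| ∈ [16, 28]
|BD| ∈ [25, 37]
|AD| ∈ [3, 59]

|AD| ∈ [3, 59]  (≈ [3.0000, 59.0000])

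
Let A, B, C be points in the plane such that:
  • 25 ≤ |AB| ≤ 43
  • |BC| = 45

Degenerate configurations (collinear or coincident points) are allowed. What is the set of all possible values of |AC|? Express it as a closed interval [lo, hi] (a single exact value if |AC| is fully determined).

|AC| ∈ [2, 88]  (≈ [2.0000, 88.0000])

|AB| ∈ [25, 43]
|BC| ∈ {45}
|AC| ∈ [2, 88]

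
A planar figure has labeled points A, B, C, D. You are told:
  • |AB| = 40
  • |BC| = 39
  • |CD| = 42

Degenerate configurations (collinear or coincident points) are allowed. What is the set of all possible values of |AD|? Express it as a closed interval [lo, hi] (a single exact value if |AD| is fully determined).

|AB| ∈ {40}
|BC| ∈ {39}
|CD| ∈ {42}
|AC| ∈ [1, 79]
|BD| ∈ [3, 81]
|AD| ∈ [0, 121]

|AD| ∈ [0, 121]  (≈ [0.0000, 121.0000])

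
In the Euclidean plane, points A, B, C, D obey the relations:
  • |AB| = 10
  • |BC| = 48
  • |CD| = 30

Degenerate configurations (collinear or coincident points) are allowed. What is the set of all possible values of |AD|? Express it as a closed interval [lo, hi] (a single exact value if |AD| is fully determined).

|AB| ∈ {10}
|BC| ∈ {48}
|CD| ∈ {30}
|AC| ∈ [38, 58]
|BD| ∈ [18, 78]
|AD| ∈ [8, 88]

|AD| ∈ [8, 88]  (≈ [8.0000, 88.0000])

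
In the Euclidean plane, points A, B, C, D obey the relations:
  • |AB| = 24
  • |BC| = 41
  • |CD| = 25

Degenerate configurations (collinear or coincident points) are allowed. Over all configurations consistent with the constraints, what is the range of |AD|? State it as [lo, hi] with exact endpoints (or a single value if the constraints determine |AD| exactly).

|AB| ∈ {24}
|BC| ∈ {41}
|CD| ∈ {25}
|AC| ∈ [17, 65]
|BD| ∈ [16, 66]
|AD| ∈ [0, 90]

|AD| ∈ [0, 90]  (≈ [0.0000, 90.0000])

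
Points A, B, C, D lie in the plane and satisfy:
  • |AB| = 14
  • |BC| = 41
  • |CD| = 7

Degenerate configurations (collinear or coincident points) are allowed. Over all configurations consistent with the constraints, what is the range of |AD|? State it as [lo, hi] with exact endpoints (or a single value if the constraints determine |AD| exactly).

|AD| ∈ [20, 62]  (≈ [20.0000, 62.0000])

|AB| ∈ {14}
|BC| ∈ {41}
|CD| ∈ {7}
|AC| ∈ [27, 55]
|BD| ∈ [34, 48]
|AD| ∈ [20, 62]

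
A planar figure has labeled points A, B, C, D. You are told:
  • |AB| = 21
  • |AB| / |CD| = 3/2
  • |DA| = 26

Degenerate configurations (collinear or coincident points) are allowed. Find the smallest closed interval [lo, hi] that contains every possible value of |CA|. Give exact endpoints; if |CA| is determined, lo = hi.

|CA| ∈ [12, 40]  (≈ [12.0000, 40.0000])

|AB| ∈ {21}
|AD| ∈ {26}
|CD| ∈ {14}
|BD| ∈ [5, 47]
|AC| ∈ [12, 40]
|BC| ∈ [0, 61]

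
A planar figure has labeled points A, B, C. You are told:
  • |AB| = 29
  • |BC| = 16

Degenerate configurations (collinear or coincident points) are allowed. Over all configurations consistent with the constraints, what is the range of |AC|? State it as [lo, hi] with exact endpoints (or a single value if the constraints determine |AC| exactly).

|AB| ∈ {29}
|BC| ∈ {16}
|AC| ∈ [13, 45]

|AC| ∈ [13, 45]  (≈ [13.0000, 45.0000])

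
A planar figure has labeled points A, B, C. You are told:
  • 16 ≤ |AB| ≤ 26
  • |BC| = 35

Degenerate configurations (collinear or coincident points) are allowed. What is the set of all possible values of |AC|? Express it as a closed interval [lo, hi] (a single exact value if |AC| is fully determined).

|AC| ∈ [9, 61]  (≈ [9.0000, 61.0000])

|AB| ∈ [16, 26]
|BC| ∈ {35}
|AC| ∈ [9, 61]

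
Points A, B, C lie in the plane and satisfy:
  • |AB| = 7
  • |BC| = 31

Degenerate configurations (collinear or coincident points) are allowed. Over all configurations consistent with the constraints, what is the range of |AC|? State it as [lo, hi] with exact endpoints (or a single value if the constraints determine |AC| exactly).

|AC| ∈ [24, 38]  (≈ [24.0000, 38.0000])

|AB| ∈ {7}
|BC| ∈ {31}
|AC| ∈ [24, 38]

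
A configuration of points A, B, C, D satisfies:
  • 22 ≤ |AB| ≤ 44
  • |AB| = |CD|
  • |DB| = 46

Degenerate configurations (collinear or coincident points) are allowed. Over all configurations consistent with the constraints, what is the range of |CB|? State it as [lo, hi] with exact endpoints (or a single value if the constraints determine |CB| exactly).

|AB| ∈ [22, 44]
|BD| ∈ {46}
|CD| ∈ [22, 44]
|AD| ∈ [2, 90]
|BC| ∈ [2, 90]
|AC| ∈ [0, 134]

|CB| ∈ [2, 90]  (≈ [2.0000, 90.0000])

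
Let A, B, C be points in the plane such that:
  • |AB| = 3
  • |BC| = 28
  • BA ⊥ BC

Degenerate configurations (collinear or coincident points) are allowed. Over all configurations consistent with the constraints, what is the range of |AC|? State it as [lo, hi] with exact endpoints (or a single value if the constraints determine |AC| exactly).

|AC| = √(793)  (≈ 28.1603)

|AB| ∈ {3}
|BC| ∈ {28}
|AC| ∈ {√(793)}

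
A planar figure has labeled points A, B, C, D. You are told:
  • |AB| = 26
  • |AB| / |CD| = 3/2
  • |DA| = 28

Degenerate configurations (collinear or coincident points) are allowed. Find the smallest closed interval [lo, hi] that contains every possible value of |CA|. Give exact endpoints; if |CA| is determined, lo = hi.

|AB| ∈ {26}
|AD| ∈ {28}
|CD| ∈ {52/3}
|BD| ∈ [2, 54]
|AC| ∈ [32/3, 136/3]
|BC| ∈ [0, 214/3]

|CA| ∈ [32/3, 136/3]  (≈ [10.6667, 45.3333])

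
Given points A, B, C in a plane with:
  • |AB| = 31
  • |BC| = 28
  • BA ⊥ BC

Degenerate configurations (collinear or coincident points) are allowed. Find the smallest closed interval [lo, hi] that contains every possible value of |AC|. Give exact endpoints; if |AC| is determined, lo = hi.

|AC| = √(1745)  (≈ 41.7732)

|AB| ∈ {31}
|BC| ∈ {28}
|AC| ∈ {√(1745)}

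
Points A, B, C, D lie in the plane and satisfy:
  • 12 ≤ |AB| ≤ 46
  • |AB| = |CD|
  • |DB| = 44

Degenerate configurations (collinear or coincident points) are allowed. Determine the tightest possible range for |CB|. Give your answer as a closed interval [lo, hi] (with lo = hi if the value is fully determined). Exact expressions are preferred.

|AB| ∈ [12, 46]
|BD| ∈ {44}
|CD| ∈ [12, 46]
|AD| ∈ [0, 90]
|BC| ∈ [0, 90]
|AC| ∈ [0, 136]

|CB| ∈ [0, 90]  (≈ [0.0000, 90.0000])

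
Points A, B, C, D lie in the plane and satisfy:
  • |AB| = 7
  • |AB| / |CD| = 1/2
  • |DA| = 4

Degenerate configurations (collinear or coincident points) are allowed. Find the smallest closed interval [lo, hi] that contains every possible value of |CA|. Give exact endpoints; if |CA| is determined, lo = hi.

|CA| ∈ [10, 18]  (≈ [10.0000, 18.0000])

|AB| ∈ {7}
|AD| ∈ {4}
|CD| ∈ {14}
|BD| ∈ [3, 11]
|AC| ∈ [10, 18]
|BC| ∈ [3, 25]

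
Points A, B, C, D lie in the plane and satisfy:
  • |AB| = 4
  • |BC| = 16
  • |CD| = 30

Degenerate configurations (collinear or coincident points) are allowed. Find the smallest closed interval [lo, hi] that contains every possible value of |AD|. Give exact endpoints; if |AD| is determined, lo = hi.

|AD| ∈ [10, 50]  (≈ [10.0000, 50.0000])

|AB| ∈ {4}
|BC| ∈ {16}
|CD| ∈ {30}
|AC| ∈ [12, 20]
|BD| ∈ [14, 46]
|AD| ∈ [10, 50]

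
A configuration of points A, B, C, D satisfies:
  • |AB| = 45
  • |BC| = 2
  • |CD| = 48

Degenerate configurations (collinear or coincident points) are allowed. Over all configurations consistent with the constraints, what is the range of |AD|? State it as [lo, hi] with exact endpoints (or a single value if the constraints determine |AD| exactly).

|AD| ∈ [1, 95]  (≈ [1.0000, 95.0000])

|AB| ∈ {45}
|BC| ∈ {2}
|CD| ∈ {48}
|AC| ∈ [43, 47]
|BD| ∈ [46, 50]
|AD| ∈ [1, 95]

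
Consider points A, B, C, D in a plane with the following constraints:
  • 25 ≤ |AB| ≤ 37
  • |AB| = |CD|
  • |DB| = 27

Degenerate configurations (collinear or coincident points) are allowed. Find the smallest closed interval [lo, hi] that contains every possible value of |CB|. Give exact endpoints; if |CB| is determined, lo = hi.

|AB| ∈ [25, 37]
|BD| ∈ {27}
|CD| ∈ [25, 37]
|AD| ∈ [0, 64]
|BC| ∈ [0, 64]
|AC| ∈ [0, 101]

|CB| ∈ [0, 64]  (≈ [0.0000, 64.0000])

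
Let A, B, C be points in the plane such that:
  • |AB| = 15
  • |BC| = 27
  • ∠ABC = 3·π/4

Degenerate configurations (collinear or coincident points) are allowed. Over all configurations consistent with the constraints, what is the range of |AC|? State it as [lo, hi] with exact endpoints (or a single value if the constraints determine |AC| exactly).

|AB| ∈ {15}
|BC| ∈ {27}
|AC| ∈ {3·√(45·√(2) + 106)}

|AC| = 3·√(45·√(2) + 106)  (≈ 39.0737)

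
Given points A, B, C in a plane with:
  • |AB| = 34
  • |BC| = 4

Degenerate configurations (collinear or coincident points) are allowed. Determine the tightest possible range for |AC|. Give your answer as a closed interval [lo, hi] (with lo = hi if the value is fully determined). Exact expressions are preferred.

|AB| ∈ {34}
|BC| ∈ {4}
|AC| ∈ [30, 38]

|AC| ∈ [30, 38]  (≈ [30.0000, 38.0000])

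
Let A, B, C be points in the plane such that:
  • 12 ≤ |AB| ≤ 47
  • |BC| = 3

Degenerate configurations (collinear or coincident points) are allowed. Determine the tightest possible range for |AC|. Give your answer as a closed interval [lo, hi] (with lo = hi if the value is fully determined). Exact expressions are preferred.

|AC| ∈ [9, 50]  (≈ [9.0000, 50.0000])

|AB| ∈ [12, 47]
|BC| ∈ {3}
|AC| ∈ [9, 50]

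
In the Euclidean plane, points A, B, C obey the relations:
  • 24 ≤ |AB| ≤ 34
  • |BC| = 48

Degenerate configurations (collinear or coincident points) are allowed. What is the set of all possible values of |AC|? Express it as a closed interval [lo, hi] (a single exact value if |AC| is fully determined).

|AC| ∈ [14, 82]  (≈ [14.0000, 82.0000])

|AB| ∈ [24, 34]
|BC| ∈ {48}
|AC| ∈ [14, 82]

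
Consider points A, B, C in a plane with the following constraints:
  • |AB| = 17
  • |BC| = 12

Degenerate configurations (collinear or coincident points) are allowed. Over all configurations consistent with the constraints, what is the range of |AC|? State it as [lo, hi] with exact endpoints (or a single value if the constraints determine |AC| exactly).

|AC| ∈ [5, 29]  (≈ [5.0000, 29.0000])

|AB| ∈ {17}
|BC| ∈ {12}
|AC| ∈ [5, 29]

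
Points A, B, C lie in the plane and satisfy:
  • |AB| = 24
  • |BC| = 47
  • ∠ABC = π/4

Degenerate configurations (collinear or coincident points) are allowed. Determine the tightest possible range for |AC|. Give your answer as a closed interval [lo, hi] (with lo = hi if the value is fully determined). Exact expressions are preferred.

|AC| = √(2785 - 1128·√(2))  (≈ 34.4930)

|AB| ∈ {24}
|BC| ∈ {47}
|AC| ∈ {√(2785 - 1128·√(2))}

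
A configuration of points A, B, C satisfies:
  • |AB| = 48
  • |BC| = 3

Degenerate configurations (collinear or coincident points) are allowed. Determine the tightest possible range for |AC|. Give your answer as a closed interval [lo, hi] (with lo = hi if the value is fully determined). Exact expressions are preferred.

|AB| ∈ {48}
|BC| ∈ {3}
|AC| ∈ [45, 51]

|AC| ∈ [45, 51]  (≈ [45.0000, 51.0000])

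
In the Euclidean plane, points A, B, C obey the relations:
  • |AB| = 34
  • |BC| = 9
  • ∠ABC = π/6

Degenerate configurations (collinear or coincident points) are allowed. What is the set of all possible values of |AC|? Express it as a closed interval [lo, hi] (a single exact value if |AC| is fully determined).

|AC| = √(1237 - 306·√(3))  (≈ 26.5893)

|AB| ∈ {34}
|BC| ∈ {9}
|AC| ∈ {√(1237 - 306·√(3))}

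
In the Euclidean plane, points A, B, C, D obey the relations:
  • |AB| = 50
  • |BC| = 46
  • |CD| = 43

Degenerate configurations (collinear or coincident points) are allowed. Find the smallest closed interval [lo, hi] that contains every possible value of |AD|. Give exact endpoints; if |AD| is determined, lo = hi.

|AB| ∈ {50}
|BC| ∈ {46}
|CD| ∈ {43}
|AC| ∈ [4, 96]
|BD| ∈ [3, 89]
|AD| ∈ [0, 139]

|AD| ∈ [0, 139]  (≈ [0.0000, 139.0000])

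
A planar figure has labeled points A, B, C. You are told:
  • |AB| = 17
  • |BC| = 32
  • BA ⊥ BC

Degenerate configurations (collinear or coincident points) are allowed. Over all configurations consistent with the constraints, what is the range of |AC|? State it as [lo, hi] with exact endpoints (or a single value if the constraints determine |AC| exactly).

|AB| ∈ {17}
|BC| ∈ {32}
|AC| ∈ {√(1313)}

|AC| = √(1313)  (≈ 36.2353)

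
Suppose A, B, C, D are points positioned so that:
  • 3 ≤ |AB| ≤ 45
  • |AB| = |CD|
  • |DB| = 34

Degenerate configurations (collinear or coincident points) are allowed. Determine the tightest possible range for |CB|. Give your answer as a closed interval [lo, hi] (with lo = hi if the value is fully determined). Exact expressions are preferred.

|AB| ∈ [3, 45]
|BD| ∈ {34}
|CD| ∈ [3, 45]
|AD| ∈ [0, 79]
|BC| ∈ [0, 79]
|AC| ∈ [0, 124]

|CB| ∈ [0, 79]  (≈ [0.0000, 79.0000])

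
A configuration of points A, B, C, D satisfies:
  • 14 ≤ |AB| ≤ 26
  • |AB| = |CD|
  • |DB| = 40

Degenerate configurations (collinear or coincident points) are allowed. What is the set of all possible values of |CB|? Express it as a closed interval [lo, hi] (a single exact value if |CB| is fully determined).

|AB| ∈ [14, 26]
|BD| ∈ {40}
|CD| ∈ [14, 26]
|AD| ∈ [14, 66]
|BC| ∈ [14, 66]
|AC| ∈ [0, 92]

|CB| ∈ [14, 66]  (≈ [14.0000, 66.0000])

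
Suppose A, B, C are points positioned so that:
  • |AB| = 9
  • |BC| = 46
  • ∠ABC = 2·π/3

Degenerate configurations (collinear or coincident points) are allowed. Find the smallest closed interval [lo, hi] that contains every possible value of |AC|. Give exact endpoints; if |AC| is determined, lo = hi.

|AB| ∈ {9}
|BC| ∈ {46}
|AC| ∈ {√(2611)}

|AC| = √(2611)  (≈ 51.0979)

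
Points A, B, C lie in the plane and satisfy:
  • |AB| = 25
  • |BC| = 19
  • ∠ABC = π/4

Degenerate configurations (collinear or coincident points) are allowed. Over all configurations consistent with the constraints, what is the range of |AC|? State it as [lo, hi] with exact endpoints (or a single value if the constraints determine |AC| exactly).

|AC| = √(986 - 475·√(2))  (≈ 17.7271)

|AB| ∈ {25}
|BC| ∈ {19}
|AC| ∈ {√(986 - 475·√(2))}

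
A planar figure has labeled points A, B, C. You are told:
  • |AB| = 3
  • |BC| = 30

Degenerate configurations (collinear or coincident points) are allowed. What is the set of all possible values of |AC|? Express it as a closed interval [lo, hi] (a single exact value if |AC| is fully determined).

|AC| ∈ [27, 33]  (≈ [27.0000, 33.0000])

|AB| ∈ {3}
|BC| ∈ {30}
|AC| ∈ [27, 33]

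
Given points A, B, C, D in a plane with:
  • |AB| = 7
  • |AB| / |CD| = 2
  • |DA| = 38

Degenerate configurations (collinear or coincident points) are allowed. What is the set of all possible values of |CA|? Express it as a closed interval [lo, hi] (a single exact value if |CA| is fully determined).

|CA| ∈ [69/2, 83/2]  (≈ [34.5000, 41.5000])

|AB| ∈ {7}
|AD| ∈ {38}
|CD| ∈ {7/2}
|BD| ∈ [31, 45]
|AC| ∈ [69/2, 83/2]
|BC| ∈ [55/2, 97/2]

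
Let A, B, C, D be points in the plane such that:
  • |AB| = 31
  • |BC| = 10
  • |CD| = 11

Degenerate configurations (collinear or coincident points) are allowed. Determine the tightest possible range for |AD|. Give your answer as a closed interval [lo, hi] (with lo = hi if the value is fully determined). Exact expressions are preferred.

|AB| ∈ {31}
|BC| ∈ {10}
|CD| ∈ {11}
|AC| ∈ [21, 41]
|BD| ∈ [1, 21]
|AD| ∈ [10, 52]

|AD| ∈ [10, 52]  (≈ [10.0000, 52.0000])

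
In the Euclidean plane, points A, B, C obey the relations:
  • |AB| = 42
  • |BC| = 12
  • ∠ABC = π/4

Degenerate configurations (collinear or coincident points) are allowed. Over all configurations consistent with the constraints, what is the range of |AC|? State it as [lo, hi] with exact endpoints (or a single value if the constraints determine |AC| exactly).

|AC| = 6·√(53 - 14·√(2))  (≈ 34.5722)

|AB| ∈ {42}
|BC| ∈ {12}
|AC| ∈ {6·√(53 - 14·√(2))}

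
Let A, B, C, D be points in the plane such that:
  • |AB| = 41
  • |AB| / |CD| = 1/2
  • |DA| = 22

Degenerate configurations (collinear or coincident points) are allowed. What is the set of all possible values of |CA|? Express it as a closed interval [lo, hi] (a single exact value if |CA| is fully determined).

|CA| ∈ [60, 104]  (≈ [60.0000, 104.0000])

|AB| ∈ {41}
|AD| ∈ {22}
|CD| ∈ {82}
|BD| ∈ [19, 63]
|AC| ∈ [60, 104]
|BC| ∈ [19, 145]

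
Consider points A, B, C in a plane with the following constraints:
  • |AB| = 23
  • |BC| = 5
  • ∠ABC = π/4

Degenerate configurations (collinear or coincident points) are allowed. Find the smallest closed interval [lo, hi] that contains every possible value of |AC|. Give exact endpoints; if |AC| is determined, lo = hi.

|AB| ∈ {23}
|BC| ∈ {5}
|AC| ∈ {√(554 - 115·√(2))}

|AC| = √(554 - 115·√(2))  (≈ 19.7830)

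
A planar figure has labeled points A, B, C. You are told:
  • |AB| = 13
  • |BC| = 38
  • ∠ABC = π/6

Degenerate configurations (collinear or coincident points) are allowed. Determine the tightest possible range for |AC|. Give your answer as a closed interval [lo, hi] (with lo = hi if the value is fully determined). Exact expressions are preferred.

|AB| ∈ {13}
|BC| ∈ {38}
|AC| ∈ {√(1613 - 494·√(3))}

|AC| = √(1613 - 494·√(3))  (≈ 27.5203)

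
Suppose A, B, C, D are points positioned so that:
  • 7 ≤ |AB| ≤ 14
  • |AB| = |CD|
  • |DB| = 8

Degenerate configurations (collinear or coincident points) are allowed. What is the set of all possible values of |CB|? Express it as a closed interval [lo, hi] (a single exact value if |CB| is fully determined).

|AB| ∈ [7, 14]
|BD| ∈ {8}
|CD| ∈ [7, 14]
|AD| ∈ [0, 22]
|BC| ∈ [0, 22]
|AC| ∈ [0, 36]

|CB| ∈ [0, 22]  (≈ [0.0000, 22.0000])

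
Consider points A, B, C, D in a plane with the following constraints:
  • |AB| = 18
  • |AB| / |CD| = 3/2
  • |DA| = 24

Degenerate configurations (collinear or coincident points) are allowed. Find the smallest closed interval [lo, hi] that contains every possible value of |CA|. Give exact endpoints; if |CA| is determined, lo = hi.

|CA| ∈ [12, 36]  (≈ [12.0000, 36.0000])

|AB| ∈ {18}
|AD| ∈ {24}
|CD| ∈ {12}
|BD| ∈ [6, 42]
|AC| ∈ [12, 36]
|BC| ∈ [0, 54]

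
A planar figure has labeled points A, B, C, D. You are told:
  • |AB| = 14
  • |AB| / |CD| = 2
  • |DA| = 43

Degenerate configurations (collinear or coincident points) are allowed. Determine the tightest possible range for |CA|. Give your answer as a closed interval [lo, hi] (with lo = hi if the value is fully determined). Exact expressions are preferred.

|AB| ∈ {14}
|AD| ∈ {43}
|CD| ∈ {7}
|BD| ∈ [29, 57]
|AC| ∈ [36, 50]
|BC| ∈ [22, 64]

|CA| ∈ [36, 50]  (≈ [36.0000, 50.0000])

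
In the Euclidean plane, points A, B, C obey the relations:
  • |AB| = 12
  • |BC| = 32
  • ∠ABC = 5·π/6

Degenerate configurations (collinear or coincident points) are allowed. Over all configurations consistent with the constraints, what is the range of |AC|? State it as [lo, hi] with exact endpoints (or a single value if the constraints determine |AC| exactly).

|AC| = 4·√(24·√(3) + 73)  (≈ 42.8148)

|AB| ∈ {12}
|BC| ∈ {32}
|AC| ∈ {4·√(24·√(3) + 73)}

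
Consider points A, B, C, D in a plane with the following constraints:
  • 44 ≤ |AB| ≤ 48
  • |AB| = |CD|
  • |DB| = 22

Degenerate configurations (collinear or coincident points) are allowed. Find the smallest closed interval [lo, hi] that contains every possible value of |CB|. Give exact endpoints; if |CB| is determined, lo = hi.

|AB| ∈ [44, 48]
|BD| ∈ {22}
|CD| ∈ [44, 48]
|AD| ∈ [22, 70]
|BC| ∈ [22, 70]
|AC| ∈ [0, 118]

|CB| ∈ [22, 70]  (≈ [22.0000, 70.0000])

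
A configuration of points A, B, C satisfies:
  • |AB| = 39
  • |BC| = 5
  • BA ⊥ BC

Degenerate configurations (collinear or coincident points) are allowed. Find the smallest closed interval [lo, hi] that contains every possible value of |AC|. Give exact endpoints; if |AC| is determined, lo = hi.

|AC| = √(1546)  (≈ 39.3192)

|AB| ∈ {39}
|BC| ∈ {5}
|AC| ∈ {√(1546)}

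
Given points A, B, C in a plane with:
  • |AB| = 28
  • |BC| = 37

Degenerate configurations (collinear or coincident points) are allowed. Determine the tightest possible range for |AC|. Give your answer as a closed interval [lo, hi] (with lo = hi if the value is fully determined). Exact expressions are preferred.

|AB| ∈ {28}
|BC| ∈ {37}
|AC| ∈ [9, 65]

|AC| ∈ [9, 65]  (≈ [9.0000, 65.0000])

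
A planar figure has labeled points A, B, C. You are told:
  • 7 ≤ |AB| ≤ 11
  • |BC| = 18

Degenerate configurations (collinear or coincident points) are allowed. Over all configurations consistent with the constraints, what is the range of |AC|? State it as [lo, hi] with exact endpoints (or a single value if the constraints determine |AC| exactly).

|AC| ∈ [7, 29]  (≈ [7.0000, 29.0000])

|AB| ∈ [7, 11]
|BC| ∈ {18}
|AC| ∈ [7, 29]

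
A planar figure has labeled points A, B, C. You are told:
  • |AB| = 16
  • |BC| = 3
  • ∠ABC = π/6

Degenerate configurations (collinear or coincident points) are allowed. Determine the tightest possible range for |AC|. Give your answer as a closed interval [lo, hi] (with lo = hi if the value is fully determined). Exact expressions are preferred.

|AB| ∈ {16}
|BC| ∈ {3}
|AC| ∈ {√(265 - 48·√(3))}

|AC| = √(265 - 48·√(3))  (≈ 13.4856)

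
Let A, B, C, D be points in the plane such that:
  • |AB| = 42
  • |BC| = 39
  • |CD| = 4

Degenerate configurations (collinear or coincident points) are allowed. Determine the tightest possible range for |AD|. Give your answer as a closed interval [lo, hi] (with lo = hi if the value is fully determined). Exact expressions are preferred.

|AD| ∈ [0, 85]  (≈ [0.0000, 85.0000])

|AB| ∈ {42}
|BC| ∈ {39}
|CD| ∈ {4}
|AC| ∈ [3, 81]
|BD| ∈ [35, 43]
|AD| ∈ [0, 85]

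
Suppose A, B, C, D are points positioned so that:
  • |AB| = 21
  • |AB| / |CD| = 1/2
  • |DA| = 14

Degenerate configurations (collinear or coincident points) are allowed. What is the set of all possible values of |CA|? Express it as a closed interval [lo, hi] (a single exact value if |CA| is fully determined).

|AB| ∈ {21}
|AD| ∈ {14}
|CD| ∈ {42}
|BD| ∈ [7, 35]
|AC| ∈ [28, 56]
|BC| ∈ [7, 77]

|CA| ∈ [28, 56]  (≈ [28.0000, 56.0000])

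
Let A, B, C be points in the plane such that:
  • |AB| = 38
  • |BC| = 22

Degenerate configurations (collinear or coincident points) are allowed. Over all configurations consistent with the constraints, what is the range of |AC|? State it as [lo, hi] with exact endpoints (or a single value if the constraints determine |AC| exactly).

|AC| ∈ [16, 60]  (≈ [16.0000, 60.0000])

|AB| ∈ {38}
|BC| ∈ {22}
|AC| ∈ [16, 60]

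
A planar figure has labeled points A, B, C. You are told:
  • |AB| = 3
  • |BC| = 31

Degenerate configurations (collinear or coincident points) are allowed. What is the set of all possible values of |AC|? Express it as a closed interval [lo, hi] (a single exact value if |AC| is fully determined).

|AB| ∈ {3}
|BC| ∈ {31}
|AC| ∈ [28, 34]

|AC| ∈ [28, 34]  (≈ [28.0000, 34.0000])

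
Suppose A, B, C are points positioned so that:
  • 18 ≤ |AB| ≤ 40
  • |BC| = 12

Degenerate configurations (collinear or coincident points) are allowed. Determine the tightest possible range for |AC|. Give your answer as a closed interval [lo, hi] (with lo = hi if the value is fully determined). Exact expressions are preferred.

|AC| ∈ [6, 52]  (≈ [6.0000, 52.0000])

|AB| ∈ [18, 40]
|BC| ∈ {12}
|AC| ∈ [6, 52]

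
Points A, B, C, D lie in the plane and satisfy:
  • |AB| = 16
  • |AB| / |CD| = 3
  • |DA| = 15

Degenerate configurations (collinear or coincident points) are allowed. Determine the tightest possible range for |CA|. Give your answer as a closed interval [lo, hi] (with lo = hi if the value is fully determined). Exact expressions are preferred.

|CA| ∈ [29/3, 61/3]  (≈ [9.6667, 20.3333])

|AB| ∈ {16}
|AD| ∈ {15}
|CD| ∈ {16/3}
|BD| ∈ [1, 31]
|AC| ∈ [29/3, 61/3]
|BC| ∈ [0, 109/3]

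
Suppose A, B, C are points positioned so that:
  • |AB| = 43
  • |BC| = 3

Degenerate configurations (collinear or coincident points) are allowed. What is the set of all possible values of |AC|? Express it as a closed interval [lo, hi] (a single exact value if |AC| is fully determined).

|AB| ∈ {43}
|BC| ∈ {3}
|AC| ∈ [40, 46]

|AC| ∈ [40, 46]  (≈ [40.0000, 46.0000])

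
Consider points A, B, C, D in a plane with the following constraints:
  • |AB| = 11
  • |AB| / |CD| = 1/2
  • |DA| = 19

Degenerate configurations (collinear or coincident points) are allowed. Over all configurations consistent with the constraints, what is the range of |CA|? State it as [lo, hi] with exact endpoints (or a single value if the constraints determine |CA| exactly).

|CA| ∈ [3, 41]  (≈ [3.0000, 41.0000])

|AB| ∈ {11}
|AD| ∈ {19}
|CD| ∈ {22}
|BD| ∈ [8, 30]
|AC| ∈ [3, 41]
|BC| ∈ [0, 52]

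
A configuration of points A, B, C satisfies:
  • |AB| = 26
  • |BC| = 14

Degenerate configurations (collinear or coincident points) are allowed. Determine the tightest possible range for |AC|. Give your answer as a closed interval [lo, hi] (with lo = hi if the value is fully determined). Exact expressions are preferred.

|AC| ∈ [12, 40]  (≈ [12.0000, 40.0000])

|AB| ∈ {26}
|BC| ∈ {14}
|AC| ∈ [12, 40]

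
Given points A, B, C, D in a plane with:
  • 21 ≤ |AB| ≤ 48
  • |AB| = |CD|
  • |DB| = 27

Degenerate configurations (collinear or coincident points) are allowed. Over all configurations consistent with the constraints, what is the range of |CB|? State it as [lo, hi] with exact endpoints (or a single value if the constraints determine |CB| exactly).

|AB| ∈ [21, 48]
|BD| ∈ {27}
|CD| ∈ [21, 48]
|AD| ∈ [0, 75]
|BC| ∈ [0, 75]
|AC| ∈ [0, 123]

|CB| ∈ [0, 75]  (≈ [0.0000, 75.0000])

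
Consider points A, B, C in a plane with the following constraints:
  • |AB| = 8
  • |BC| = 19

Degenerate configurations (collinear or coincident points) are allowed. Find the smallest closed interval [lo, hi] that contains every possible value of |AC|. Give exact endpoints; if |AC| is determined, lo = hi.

|AC| ∈ [11, 27]  (≈ [11.0000, 27.0000])

|AB| ∈ {8}
|BC| ∈ {19}
|AC| ∈ [11, 27]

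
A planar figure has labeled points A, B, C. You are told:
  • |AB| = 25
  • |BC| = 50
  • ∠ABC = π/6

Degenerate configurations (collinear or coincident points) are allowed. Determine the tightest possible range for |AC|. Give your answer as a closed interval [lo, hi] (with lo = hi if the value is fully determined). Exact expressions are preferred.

|AC| = 25·√(5 - 2·√(3))  (≈ 30.9828)

|AB| ∈ {25}
|BC| ∈ {50}
|AC| ∈ {25·√(5 - 2·√(3))}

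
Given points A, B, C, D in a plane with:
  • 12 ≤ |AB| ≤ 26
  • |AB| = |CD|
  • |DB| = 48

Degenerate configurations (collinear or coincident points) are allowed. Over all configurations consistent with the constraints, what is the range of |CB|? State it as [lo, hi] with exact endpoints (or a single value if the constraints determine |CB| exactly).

|CB| ∈ [22, 74]  (≈ [22.0000, 74.0000])

|AB| ∈ [12, 26]
|BD| ∈ {48}
|CD| ∈ [12, 26]
|AD| ∈ [22, 74]
|BC| ∈ [22, 74]
|AC| ∈ [0, 100]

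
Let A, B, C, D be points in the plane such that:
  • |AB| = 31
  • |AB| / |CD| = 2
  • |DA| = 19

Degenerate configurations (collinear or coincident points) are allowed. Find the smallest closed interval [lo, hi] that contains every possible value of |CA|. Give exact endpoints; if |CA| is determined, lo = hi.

|CA| ∈ [7/2, 69/2]  (≈ [3.5000, 34.5000])

|AB| ∈ {31}
|AD| ∈ {19}
|CD| ∈ {31/2}
|BD| ∈ [12, 50]
|AC| ∈ [7/2, 69/2]
|BC| ∈ [0, 131/2]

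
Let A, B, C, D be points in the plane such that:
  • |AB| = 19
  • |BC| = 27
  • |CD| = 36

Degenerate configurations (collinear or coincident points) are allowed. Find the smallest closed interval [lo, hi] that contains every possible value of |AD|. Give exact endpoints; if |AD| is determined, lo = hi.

|AD| ∈ [0, 82]  (≈ [0.0000, 82.0000])

|AB| ∈ {19}
|BC| ∈ {27}
|CD| ∈ {36}
|AC| ∈ [8, 46]
|BD| ∈ [9, 63]
|AD| ∈ [0, 82]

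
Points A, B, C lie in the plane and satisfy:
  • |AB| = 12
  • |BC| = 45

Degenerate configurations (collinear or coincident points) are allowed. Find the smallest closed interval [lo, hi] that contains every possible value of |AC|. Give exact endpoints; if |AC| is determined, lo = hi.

|AC| ∈ [33, 57]  (≈ [33.0000, 57.0000])

|AB| ∈ {12}
|BC| ∈ {45}
|AC| ∈ [33, 57]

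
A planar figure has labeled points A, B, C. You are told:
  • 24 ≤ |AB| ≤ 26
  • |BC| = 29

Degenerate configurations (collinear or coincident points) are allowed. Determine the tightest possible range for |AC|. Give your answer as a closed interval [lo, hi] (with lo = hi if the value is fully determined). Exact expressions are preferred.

|AB| ∈ [24, 26]
|BC| ∈ {29}
|AC| ∈ [3, 55]

|AC| ∈ [3, 55]  (≈ [3.0000, 55.0000])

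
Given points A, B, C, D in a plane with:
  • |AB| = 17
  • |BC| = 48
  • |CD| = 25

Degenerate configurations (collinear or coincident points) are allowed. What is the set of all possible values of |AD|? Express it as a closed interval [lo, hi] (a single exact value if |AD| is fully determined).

|AB| ∈ {17}
|BC| ∈ {48}
|CD| ∈ {25}
|AC| ∈ [31, 65]
|BD| ∈ [23, 73]
|AD| ∈ [6, 90]

|AD| ∈ [6, 90]  (≈ [6.0000, 90.0000])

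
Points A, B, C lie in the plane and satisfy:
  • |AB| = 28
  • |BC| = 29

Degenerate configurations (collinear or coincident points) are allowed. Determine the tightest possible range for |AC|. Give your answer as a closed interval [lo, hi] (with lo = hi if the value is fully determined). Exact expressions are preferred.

|AB| ∈ {28}
|BC| ∈ {29}
|AC| ∈ [1, 57]

|AC| ∈ [1, 57]  (≈ [1.0000, 57.0000])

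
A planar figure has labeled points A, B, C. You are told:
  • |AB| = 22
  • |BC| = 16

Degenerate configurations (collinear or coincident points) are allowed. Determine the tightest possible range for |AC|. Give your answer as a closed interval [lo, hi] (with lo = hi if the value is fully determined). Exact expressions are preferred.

|AC| ∈ [6, 38]  (≈ [6.0000, 38.0000])

|AB| ∈ {22}
|BC| ∈ {16}
|AC| ∈ [6, 38]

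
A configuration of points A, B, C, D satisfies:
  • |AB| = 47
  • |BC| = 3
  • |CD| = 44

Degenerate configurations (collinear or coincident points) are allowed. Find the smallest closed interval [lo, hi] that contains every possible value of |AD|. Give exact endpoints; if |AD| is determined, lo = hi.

|AD| ∈ [0, 94]  (≈ [0.0000, 94.0000])

|AB| ∈ {47}
|BC| ∈ {3}
|CD| ∈ {44}
|AC| ∈ [44, 50]
|BD| ∈ [41, 47]
|AD| ∈ [0, 94]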